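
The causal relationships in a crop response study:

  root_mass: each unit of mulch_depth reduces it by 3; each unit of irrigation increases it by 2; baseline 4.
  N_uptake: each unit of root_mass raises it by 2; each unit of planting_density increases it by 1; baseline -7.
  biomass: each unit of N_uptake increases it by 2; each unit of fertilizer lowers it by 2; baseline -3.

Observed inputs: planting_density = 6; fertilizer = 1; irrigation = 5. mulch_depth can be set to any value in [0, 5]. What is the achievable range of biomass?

Substituting into the root_mass equation gives root_mass = -3*mulch_depth + 14.
This gives N_uptake = -6*mulch_depth + 27.
So biomass = -12*mulch_depth + 49.
Linear in mulch_depth, so extremes are at the endpoints: mulch_depth = 0 gives biomass = 49; mulch_depth = 5 gives biomass = -11.

-11 to 49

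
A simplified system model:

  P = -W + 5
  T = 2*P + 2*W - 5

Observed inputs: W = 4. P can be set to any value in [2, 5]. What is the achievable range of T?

Intervening on P fixes its value directly, overriding its dependence on W.
Substituting into the T equation gives T = 2*P + 3.
Linear in P, so extremes are at the endpoints: P = 2 gives T = 7; P = 5 gives T = 13.

7 to 13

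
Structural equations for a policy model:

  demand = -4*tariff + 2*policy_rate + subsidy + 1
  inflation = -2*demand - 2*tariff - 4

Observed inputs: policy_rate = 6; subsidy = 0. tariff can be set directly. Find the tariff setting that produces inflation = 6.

Substituting into the demand equation gives demand = -4*tariff + 13.
So inflation = 6*tariff - 30.
Solve 6*tariff - 30 = 6: tariff = (6 + 30) / 6 = 6.

tariff = 6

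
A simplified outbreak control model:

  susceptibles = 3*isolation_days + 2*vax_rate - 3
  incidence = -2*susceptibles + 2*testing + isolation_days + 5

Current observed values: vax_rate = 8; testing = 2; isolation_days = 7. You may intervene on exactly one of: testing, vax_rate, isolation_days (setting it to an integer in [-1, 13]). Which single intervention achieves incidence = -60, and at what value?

Intervening on testing: incidence = 2*testing - 56. Reaching -60 requires testing = -2, outside [-1, 13].
Intervening on vax_rate: with other inputs at their observed values, incidence = -4*vax_rate - 20. Solving for -60 gives vax_rate = 10, within [-1, 13].
Intervening on isolation_days: incidence = -5*isolation_days - 17. Reaching -60 requires isolation_days = 43/5, not an integer.

set vax_rate = 10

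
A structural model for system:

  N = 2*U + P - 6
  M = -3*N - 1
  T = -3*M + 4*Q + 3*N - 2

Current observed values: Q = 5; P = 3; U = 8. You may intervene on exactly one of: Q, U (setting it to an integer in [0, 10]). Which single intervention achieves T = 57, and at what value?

set U = 3

Intervening on Q: T = 4*Q + 157. Reaching 57 requires Q = -25, outside [0, 10].
Intervening on U: with other inputs at their observed values, T = 24*U - 15. Solving for 57 gives U = 3, within [0, 10].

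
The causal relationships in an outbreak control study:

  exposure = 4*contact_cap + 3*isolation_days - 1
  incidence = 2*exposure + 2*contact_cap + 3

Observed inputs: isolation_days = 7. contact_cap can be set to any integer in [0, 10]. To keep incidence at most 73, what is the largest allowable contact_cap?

contact_cap = 3

Substituting into the exposure equation gives exposure = 4*contact_cap + 20.
This gives incidence = 10*contact_cap + 43.
Require 10*contact_cap + 43 ≤ 73, so contact_cap ≤ 3.
The largest integer in [0, 10] satisfying this is 3.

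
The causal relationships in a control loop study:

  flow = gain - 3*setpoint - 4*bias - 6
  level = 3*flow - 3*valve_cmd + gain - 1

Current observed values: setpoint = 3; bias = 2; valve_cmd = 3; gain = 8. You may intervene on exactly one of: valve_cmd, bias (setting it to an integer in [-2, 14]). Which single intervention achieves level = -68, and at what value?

Intervening on valve_cmd: with other inputs at their observed values, level = -3*valve_cmd - 38. Solving for -68 gives valve_cmd = 10, within [-2, 14].
Intervening on bias: level = -12*bias - 23. Reaching -68 requires bias = 15/4, not an integer.

set valve_cmd = 10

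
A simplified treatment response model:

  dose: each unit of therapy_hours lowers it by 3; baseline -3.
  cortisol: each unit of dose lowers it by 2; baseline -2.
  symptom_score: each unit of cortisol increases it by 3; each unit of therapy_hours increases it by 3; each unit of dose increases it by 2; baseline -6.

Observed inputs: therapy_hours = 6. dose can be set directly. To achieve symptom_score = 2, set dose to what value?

dose = 1

Intervening on dose fixes its value directly, overriding its dependence on therapy_hours.
Substituting into the symptom_score equation gives symptom_score = -4*dose + 6.
Solve -4*dose + 6 = 2: dose = (2 - 6) / -4 = 1.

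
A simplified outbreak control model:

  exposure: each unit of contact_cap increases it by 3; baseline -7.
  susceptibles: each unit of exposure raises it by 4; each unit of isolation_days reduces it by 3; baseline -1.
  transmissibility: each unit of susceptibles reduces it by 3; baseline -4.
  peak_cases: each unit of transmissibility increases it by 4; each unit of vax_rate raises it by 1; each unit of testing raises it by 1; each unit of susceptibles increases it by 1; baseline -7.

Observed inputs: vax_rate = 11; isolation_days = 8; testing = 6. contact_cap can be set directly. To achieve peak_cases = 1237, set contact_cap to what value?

Substituting into the susceptibles equation gives susceptibles = 12*contact_cap - 53.
transmissibility becomes -36*contact_cap + 155.
This gives peak_cases = -132*contact_cap + 577.
Solve -132*contact_cap + 577 = 1237: contact_cap = (1237 - 577) / -132 = -5.

contact_cap = -5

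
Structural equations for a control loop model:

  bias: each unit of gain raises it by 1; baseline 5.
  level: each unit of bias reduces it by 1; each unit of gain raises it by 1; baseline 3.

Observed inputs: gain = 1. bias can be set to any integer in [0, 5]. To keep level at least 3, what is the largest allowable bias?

bias = 1

Intervening on bias fixes its value directly, overriding its dependence on gain.
Substituting into the level equation gives level = -bias + 4.
Require -bias + 4 ≥ 3, so bias ≤ 1.
The largest integer in [0, 5] satisfying this is 1.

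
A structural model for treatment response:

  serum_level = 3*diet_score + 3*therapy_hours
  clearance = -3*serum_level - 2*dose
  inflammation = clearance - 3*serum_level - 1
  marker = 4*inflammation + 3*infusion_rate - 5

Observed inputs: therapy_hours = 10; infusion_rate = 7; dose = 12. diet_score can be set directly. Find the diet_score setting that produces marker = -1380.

Substituting into the serum_level equation gives serum_level = 3*diet_score + 30.
Substituting into the clearance equation gives clearance = -9*diet_score - 114.
So inflammation = -18*diet_score - 205.
Substituting into the marker equation gives marker = -72*diet_score - 804.
Solve -72*diet_score - 804 = -1380: diet_score = (-1380 + 804) / -72 = 8.

diet_score = 8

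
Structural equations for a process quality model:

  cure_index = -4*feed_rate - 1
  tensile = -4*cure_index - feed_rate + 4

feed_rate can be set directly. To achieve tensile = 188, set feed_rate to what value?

Substituting into the tensile equation gives tensile = 15*feed_rate + 8.
Solve 15*feed_rate + 8 = 188: feed_rate = (188 - 8) / 15 = 12.

feed_rate = 12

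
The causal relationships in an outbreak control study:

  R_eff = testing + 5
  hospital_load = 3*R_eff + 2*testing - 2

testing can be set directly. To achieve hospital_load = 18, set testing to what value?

testing = 1

Substituting into the hospital_load equation gives hospital_load = 5*testing + 13.
Solve 5*testing + 13 = 18: testing = (18 - 13) / 5 = 1.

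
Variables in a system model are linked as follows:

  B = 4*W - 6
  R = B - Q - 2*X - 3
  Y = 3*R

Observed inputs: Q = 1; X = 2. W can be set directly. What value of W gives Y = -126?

W = -7

Substituting into the R equation gives R = 4*W - 14.
Substituting into the Y equation gives Y = 12*W - 42.
Solve 12*W - 42 = -126: W = (-126 + 42) / 12 = -7.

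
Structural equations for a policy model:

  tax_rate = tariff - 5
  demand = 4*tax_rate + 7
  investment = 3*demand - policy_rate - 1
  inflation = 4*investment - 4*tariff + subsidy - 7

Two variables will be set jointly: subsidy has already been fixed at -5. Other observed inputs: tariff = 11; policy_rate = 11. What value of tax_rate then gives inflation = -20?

With subsidy held at -5:
Intervening on tax_rate fixes its value directly, overriding its dependence on tariff.
Substituting into the investment equation gives investment = 12*tax_rate + 9.
Substituting into the inflation equation gives inflation = 48*tax_rate - 20.
Solve 48*tax_rate - 20 = -20: tax_rate = (-20 + 20) / 48 = 0.

tax_rate = 0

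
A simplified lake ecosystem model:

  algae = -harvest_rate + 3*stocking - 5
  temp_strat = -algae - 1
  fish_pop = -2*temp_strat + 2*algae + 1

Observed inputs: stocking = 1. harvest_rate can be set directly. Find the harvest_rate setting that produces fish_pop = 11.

Substituting into the algae equation gives algae = -harvest_rate - 2.
Substituting into the temp_strat equation gives temp_strat = harvest_rate + 1.
fish_pop becomes -4*harvest_rate - 5.
Solve -4*harvest_rate - 5 = 11: harvest_rate = (11 + 5) / -4 = -4.

harvest_rate = -4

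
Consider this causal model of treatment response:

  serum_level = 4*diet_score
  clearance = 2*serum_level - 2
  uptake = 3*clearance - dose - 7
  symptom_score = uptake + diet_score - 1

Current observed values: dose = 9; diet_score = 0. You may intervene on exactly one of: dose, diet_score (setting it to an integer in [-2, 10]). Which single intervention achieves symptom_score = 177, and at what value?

set diet_score = 8

Intervening on dose: symptom_score = -dose - 14. Reaching 177 requires dose = -191, outside [-2, 10].
Intervening on diet_score: with other inputs at their observed values, symptom_score = 25*diet_score - 23. Solving for 177 gives diet_score = 8, within [-2, 10].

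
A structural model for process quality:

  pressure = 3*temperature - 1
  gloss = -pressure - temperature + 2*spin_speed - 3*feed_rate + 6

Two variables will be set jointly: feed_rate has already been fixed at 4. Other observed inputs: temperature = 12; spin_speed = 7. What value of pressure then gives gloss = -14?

With feed_rate held at 4:
Intervening on pressure fixes its value directly, overriding its dependence on temperature.
Substituting into the gloss equation gives gloss = -pressure - 4.
Solve -pressure - 4 = -14: pressure = (-14 + 4) / -1 = 10.

pressure = 10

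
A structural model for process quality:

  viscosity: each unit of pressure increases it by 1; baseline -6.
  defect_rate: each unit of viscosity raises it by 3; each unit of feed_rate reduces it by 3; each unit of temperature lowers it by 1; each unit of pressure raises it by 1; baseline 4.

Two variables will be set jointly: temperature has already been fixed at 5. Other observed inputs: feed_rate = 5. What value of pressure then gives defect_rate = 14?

With temperature held at 5:
Substituting into the defect_rate equation gives defect_rate = 4*pressure - 34.
Solve 4*pressure - 34 = 14: pressure = (14 + 34) / 4 = 12.

pressure = 12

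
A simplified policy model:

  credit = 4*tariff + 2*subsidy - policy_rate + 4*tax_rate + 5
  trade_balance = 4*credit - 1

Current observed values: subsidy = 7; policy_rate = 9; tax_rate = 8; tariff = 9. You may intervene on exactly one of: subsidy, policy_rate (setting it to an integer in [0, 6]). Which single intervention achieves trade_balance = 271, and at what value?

set subsidy = 2

Intervening on subsidy: with other inputs at their observed values, trade_balance = 8*subsidy + 255. Solving for 271 gives subsidy = 2, within [0, 6].
Intervening on policy_rate: trade_balance = -4*policy_rate + 347. Reaching 271 requires policy_rate = 19, outside [0, 6].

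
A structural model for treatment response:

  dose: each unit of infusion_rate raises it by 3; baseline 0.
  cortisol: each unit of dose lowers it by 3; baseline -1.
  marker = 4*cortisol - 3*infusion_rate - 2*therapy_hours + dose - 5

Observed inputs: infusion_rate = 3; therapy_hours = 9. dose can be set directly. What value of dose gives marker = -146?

Intervening on dose fixes its value directly, overriding its dependence on infusion_rate.
Substituting into the marker equation gives marker = -11*dose - 36.
Solve -11*dose - 36 = -146: dose = (-146 + 36) / -11 = 10.

dose = 10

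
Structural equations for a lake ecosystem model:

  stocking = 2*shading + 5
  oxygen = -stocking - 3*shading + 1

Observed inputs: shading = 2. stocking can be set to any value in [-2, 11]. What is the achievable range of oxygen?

-16 to -3

Intervening on stocking fixes its value directly, overriding its dependence on shading.
Substituting into the oxygen equation gives oxygen = -stocking - 5.
Linear in stocking, so extremes are at the endpoints: stocking = -2 gives oxygen = -3; stocking = 11 gives oxygen = -16.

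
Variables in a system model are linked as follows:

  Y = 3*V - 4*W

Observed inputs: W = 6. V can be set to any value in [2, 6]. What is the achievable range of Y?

Substituting into the Y equation gives Y = 3*V - 24.
Linear in V, so extremes are at the endpoints: V = 2 gives Y = -18; V = 6 gives Y = -6.

-18 to -6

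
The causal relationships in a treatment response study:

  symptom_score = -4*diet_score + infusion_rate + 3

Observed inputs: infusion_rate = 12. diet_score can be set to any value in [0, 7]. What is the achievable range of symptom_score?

-13 to 15

Substituting into the symptom_score equation gives symptom_score = -4*diet_score + 15.
Linear in diet_score, so extremes are at the endpoints: diet_score = 0 gives symptom_score = 15; diet_score = 7 gives symptom_score = -13.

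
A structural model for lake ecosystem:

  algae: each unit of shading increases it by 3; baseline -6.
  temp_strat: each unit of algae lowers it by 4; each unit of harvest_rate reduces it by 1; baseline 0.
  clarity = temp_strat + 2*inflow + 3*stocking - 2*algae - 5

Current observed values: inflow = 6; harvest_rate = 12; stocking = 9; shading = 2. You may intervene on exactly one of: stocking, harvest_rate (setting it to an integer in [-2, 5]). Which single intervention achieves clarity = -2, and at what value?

Intervening on stocking: with other inputs at their observed values, clarity = 3*stocking - 5. Solving for -2 gives stocking = 1, within [-2, 5].
Intervening on harvest_rate: clarity = -harvest_rate + 34. Reaching -2 requires harvest_rate = 36, outside [-2, 5].

set stocking = 1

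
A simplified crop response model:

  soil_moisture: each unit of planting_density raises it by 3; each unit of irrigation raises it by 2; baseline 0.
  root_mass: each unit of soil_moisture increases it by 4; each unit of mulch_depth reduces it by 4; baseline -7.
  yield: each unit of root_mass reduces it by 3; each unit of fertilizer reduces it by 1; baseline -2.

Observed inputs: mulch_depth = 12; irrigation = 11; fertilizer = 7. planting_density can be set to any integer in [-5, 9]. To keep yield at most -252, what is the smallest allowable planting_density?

Substituting into the soil_moisture equation gives soil_moisture = 3*planting_density + 22.
Substituting into the root_mass equation gives root_mass = 12*planting_density + 33.
This gives yield = -36*planting_density - 108.
Require -36*planting_density - 108 ≤ -252, so planting_density ≥ 4.
The smallest integer in [-5, 9] satisfying this is 4.

planting_density = 4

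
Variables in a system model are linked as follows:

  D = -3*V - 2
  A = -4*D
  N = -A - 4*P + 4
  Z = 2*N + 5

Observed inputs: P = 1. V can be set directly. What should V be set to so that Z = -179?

Substituting into the A equation gives A = 12*V + 8.
N becomes -12*V - 8.
So Z = -24*V - 11.
Solve -24*V - 11 = -179: V = (-179 + 11) / -24 = 7.

V = 7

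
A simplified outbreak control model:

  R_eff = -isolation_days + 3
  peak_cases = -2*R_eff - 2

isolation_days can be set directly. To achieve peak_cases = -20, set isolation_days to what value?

isolation_days = -6

Substituting into the peak_cases equation gives peak_cases = 2*isolation_days - 8.
Solve 2*isolation_days - 8 = -20: isolation_days = (-20 + 8) / 2 = -6.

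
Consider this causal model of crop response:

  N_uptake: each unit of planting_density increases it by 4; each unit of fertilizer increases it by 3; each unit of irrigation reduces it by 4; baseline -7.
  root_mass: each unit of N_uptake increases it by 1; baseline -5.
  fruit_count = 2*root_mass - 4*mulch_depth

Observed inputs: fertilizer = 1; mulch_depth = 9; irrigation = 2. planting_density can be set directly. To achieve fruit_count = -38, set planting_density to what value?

Substituting into the N_uptake equation gives N_uptake = 4*planting_density - 12.
This gives root_mass = 4*planting_density - 17.
Substituting into the fruit_count equation gives fruit_count = 8*planting_density - 70.
Solve 8*planting_density - 70 = -38: planting_density = (-38 + 70) / 8 = 4.

planting_density = 4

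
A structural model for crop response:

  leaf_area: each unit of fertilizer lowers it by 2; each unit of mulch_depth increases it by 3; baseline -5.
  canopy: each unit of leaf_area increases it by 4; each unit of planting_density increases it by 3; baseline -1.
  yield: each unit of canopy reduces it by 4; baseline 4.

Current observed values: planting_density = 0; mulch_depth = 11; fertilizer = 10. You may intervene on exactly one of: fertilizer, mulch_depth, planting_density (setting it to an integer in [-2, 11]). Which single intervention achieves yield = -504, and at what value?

Intervening on fertilizer: with other inputs at their observed values, yield = 32*fertilizer - 440. Solving for -504 gives fertilizer = -2, within [-2, 11].
Intervening on mulch_depth: yield = -48*mulch_depth + 408. Reaching -504 requires mulch_depth = 19, outside [-2, 11].
Intervening on planting_density: yield = -12*planting_density - 120. Reaching -504 requires planting_density = 32, outside [-2, 11].

set fertilizer = -2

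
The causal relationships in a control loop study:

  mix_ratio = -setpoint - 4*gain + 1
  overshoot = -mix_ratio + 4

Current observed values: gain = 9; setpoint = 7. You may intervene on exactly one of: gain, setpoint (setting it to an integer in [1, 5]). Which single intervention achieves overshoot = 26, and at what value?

set gain = 4

Intervening on gain: with other inputs at their observed values, overshoot = 4*gain + 10. Solving for 26 gives gain = 4, within [1, 5].
Intervening on setpoint: overshoot = setpoint + 39. Reaching 26 requires setpoint = -13, outside [1, 5].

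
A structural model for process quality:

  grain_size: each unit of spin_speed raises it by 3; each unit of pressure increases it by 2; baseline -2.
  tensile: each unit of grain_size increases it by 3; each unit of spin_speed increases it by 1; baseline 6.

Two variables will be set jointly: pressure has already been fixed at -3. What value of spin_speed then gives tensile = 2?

spin_speed = 2

With pressure held at -3:
Substituting into the grain_size equation gives grain_size = 3*spin_speed - 8.
tensile becomes 10*spin_speed - 18.
Solve 10*spin_speed - 18 = 2: spin_speed = (2 + 18) / 10 = 2.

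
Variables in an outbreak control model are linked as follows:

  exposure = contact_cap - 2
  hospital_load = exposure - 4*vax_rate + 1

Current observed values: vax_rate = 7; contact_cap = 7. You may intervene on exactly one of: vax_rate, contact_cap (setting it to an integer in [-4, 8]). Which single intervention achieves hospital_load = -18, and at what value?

set vax_rate = 6

Intervening on vax_rate: with other inputs at their observed values, hospital_load = -4*vax_rate + 6. Solving for -18 gives vax_rate = 6, within [-4, 8].
Intervening on contact_cap: hospital_load = contact_cap - 29. Reaching -18 requires contact_cap = 11, outside [-4, 8].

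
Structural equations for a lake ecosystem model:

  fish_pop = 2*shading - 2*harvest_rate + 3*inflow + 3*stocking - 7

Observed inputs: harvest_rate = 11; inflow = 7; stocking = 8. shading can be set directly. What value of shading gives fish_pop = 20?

shading = 2

Substituting into the fish_pop equation gives fish_pop = 2*shading + 16.
Solve 2*shading + 16 = 20: shading = (20 - 16) / 2 = 2.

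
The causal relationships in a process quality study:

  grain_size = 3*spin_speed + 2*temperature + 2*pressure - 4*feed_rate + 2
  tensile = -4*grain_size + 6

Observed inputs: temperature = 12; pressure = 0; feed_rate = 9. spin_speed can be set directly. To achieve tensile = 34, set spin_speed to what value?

spin_speed = 1

Substituting into the grain_size equation gives grain_size = 3*spin_speed - 10.
Substituting into the tensile equation gives tensile = -12*spin_speed + 46.
Solve -12*spin_speed + 46 = 34: spin_speed = (34 - 46) / -12 = 1.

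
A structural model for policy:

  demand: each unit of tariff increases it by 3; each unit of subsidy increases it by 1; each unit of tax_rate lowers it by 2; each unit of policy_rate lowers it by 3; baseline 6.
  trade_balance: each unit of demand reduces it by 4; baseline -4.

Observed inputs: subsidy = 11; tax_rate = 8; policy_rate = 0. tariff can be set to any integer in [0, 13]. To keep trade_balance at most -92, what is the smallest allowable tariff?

tariff = 7

Substituting into the demand equation gives demand = 3*tariff + 1.
Substituting into the trade_balance equation gives trade_balance = -12*tariff - 8.
Require -12*tariff - 8 ≤ -92, so tariff ≥ 7.
The smallest integer in [0, 13] satisfying this is 7.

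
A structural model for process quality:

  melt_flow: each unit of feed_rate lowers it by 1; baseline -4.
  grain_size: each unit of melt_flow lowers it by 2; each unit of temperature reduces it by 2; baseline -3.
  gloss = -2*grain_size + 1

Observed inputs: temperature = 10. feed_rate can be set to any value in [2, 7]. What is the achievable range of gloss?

3 to 23

Substituting into the grain_size equation gives grain_size = 2*feed_rate - 15.
Substituting into the gloss equation gives gloss = -4*feed_rate + 31.
Linear in feed_rate, so extremes are at the endpoints: feed_rate = 2 gives gloss = 23; feed_rate = 7 gives gloss = 3.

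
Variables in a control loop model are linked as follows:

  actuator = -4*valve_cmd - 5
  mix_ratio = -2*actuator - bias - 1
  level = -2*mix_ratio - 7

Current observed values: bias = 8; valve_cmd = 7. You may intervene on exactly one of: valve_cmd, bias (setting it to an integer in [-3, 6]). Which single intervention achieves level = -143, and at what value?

set bias = -3

Intervening on valve_cmd: level = -16*valve_cmd - 9. Reaching -143 requires valve_cmd = 67/8, not an integer.
Intervening on bias: with other inputs at their observed values, level = 2*bias - 137. Solving for -143 gives bias = -3, within [-3, 6].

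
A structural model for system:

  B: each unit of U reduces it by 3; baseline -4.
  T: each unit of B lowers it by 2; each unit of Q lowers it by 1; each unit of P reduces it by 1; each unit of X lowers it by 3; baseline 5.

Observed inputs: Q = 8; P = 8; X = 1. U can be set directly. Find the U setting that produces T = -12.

U = -1

Substituting into the T equation gives T = 6*U - 6.
Solve 6*U - 6 = -12: U = (-12 + 6) / 6 = -1.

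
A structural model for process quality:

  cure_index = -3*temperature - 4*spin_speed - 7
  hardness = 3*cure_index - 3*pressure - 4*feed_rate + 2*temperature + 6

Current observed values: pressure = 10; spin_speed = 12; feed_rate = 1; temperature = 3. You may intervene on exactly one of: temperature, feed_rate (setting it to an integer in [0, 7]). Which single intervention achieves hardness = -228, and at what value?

set temperature = 5

Intervening on temperature: with other inputs at their observed values, hardness = -7*temperature - 193. Solving for -228 gives temperature = 5, within [0, 7].
Intervening on feed_rate: hardness = -4*feed_rate - 210. Reaching -228 requires feed_rate = 9/2, not an integer.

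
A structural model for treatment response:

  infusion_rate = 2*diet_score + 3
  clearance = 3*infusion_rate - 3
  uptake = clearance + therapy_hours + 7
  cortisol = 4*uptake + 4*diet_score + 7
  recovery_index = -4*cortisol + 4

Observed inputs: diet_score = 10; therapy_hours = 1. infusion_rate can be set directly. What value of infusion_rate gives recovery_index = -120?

infusion_rate = -3

Intervening on infusion_rate fixes its value directly, overriding its dependence on diet_score.
Substituting into the uptake equation gives uptake = 3*infusion_rate + 5.
cortisol becomes 12*infusion_rate + 67.
Substituting into the recovery_index equation gives recovery_index = -48*infusion_rate - 264.
Solve -48*infusion_rate - 264 = -120: infusion_rate = (-120 + 264) / -48 = -3.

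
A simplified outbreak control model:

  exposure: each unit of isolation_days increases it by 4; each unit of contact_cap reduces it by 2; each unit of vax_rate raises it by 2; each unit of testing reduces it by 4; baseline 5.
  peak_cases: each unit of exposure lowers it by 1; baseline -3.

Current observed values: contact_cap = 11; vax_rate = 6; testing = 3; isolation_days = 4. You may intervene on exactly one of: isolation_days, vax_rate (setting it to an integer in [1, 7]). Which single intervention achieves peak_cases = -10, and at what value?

set isolation_days = 6

Intervening on isolation_days: with other inputs at their observed values, peak_cases = -4*isolation_days + 14. Solving for -10 gives isolation_days = 6, within [1, 7].
Intervening on vax_rate: peak_cases = -2*vax_rate + 10. Reaching -10 requires vax_rate = 10, outside [1, 7].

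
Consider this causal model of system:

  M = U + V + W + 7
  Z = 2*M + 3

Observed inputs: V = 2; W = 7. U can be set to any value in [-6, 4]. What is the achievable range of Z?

23 to 43

Substituting into the M equation gives M = U + 16.
Z becomes 2*U + 35.
Linear in U, so extremes are at the endpoints: U = -6 gives Z = 23; U = 4 gives Z = 43.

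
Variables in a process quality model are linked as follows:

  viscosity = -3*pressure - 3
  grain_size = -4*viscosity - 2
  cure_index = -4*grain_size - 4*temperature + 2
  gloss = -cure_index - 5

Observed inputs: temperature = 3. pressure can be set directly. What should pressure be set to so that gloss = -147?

Substituting into the grain_size equation gives grain_size = 12*pressure + 10.
cure_index becomes -48*pressure - 50.
This gives gloss = 48*pressure + 45.
Solve 48*pressure + 45 = -147: pressure = (-147 - 45) / 48 = -4.

pressure = -4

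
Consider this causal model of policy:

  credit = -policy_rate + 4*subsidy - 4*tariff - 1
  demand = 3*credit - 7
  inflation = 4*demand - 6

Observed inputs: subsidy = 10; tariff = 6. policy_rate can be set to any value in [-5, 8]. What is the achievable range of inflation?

Substituting into the credit equation gives credit = -policy_rate + 15.
This gives demand = -3*policy_rate + 38.
inflation becomes -12*policy_rate + 146.
Linear in policy_rate, so extremes are at the endpoints: policy_rate = -5 gives inflation = 206; policy_rate = 8 gives inflation = 50.

50 to 206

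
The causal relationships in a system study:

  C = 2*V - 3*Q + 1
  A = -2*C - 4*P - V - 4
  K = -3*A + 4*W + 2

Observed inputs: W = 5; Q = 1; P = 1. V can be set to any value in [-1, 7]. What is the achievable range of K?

19 to 139

Substituting into the C equation gives C = 2*V - 2.
Substituting into the A equation gives A = -5*V - 4.
So K = 15*V + 34.
Linear in V, so extremes are at the endpoints: V = -1 gives K = 19; V = 7 gives K = 139.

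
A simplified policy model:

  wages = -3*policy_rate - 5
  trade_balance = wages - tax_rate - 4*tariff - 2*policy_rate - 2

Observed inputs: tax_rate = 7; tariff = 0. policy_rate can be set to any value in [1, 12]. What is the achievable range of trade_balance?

-74 to -19

Substituting into the trade_balance equation gives trade_balance = -5*policy_rate - 14.
Linear in policy_rate, so extremes are at the endpoints: policy_rate = 1 gives trade_balance = -19; policy_rate = 12 gives trade_balance = -74.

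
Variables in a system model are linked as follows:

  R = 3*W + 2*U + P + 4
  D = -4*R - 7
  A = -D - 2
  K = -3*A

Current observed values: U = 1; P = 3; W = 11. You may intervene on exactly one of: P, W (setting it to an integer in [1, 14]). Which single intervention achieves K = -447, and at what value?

Intervening on P: K = -12*P - 483. Reaching -447 requires P = -3, outside [1, 14].
Intervening on W: with other inputs at their observed values, K = -36*W - 123. Solving for -447 gives W = 9, within [1, 14].

set W = 9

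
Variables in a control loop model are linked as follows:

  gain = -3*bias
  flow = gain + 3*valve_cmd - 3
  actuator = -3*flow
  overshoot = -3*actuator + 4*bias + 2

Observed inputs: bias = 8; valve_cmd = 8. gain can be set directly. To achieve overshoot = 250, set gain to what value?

gain = 3

Intervening on gain fixes its value directly, overriding its dependence on bias.
Substituting into the flow equation gives flow = gain + 21.
So actuator = -3*gain - 63.
So overshoot = 9*gain + 223.
Solve 9*gain + 223 = 250: gain = (250 - 223) / 9 = 3.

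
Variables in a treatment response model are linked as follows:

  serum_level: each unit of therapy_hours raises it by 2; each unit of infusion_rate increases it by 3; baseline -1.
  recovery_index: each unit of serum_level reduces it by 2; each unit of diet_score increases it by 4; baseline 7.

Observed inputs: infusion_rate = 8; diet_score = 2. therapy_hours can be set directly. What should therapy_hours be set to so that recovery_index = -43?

therapy_hours = 3

Substituting into the serum_level equation gives serum_level = 2*therapy_hours + 23.
Substituting into the recovery_index equation gives recovery_index = -4*therapy_hours - 31.
Solve -4*therapy_hours - 31 = -43: therapy_hours = (-43 + 31) / -4 = 3.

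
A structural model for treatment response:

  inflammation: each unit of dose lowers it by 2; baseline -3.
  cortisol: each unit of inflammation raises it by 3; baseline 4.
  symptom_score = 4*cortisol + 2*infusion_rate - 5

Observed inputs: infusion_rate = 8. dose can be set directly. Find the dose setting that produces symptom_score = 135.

Substituting into the cortisol equation gives cortisol = -6*dose - 5.
So symptom_score = -24*dose - 9.
Solve -24*dose - 9 = 135: dose = (135 + 9) / -24 = -6.

dose = -6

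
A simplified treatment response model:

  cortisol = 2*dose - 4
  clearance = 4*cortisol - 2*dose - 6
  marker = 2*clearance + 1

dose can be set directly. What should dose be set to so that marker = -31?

dose = 1

Substituting into the clearance equation gives clearance = 6*dose - 22.
Substituting into the marker equation gives marker = 12*dose - 43.
Solve 12*dose - 43 = -31: dose = (-31 + 43) / 12 = 1.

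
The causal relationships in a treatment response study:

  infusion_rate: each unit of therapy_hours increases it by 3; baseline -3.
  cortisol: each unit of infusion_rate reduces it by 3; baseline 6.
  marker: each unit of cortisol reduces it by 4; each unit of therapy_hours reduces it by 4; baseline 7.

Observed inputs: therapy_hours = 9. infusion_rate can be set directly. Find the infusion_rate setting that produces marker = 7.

infusion_rate = 5

Intervening on infusion_rate fixes its value directly, overriding its dependence on therapy_hours.
Substituting into the marker equation gives marker = 12*infusion_rate - 53.
Solve 12*infusion_rate - 53 = 7: infusion_rate = (7 + 53) / 12 = 5.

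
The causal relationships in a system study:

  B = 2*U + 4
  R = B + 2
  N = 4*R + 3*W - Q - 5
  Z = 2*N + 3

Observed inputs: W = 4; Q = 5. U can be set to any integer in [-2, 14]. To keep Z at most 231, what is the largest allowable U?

U = 11

Substituting into the R equation gives R = 2*U + 6.
N becomes 8*U + 26.
Substituting into the Z equation gives Z = 16*U + 55.
Require 16*U + 55 ≤ 231, so U ≤ 11.
The largest integer in [-2, 14] satisfying this is 11.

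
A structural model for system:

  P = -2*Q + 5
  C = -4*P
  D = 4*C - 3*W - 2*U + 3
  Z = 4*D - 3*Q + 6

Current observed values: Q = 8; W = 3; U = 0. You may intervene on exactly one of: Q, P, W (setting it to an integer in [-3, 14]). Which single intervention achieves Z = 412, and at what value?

set Q = 6

Intervening on Q: with other inputs at their observed values, Z = 125*Q - 338. Solving for 412 gives Q = 6, within [-3, 14].
Intervening on P: Z = -64*P - 42. Reaching 412 requires P = -227/32, not an integer.
Intervening on W: Z = -12*W + 698. Reaching 412 requires W = 143/6, not an integer.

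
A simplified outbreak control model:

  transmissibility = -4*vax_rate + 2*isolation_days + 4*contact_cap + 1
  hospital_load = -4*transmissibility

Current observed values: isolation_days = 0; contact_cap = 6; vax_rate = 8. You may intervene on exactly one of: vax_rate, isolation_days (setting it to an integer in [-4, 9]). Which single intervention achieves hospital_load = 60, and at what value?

Intervening on vax_rate: hospital_load = 16*vax_rate - 100. Reaching 60 requires vax_rate = 10, outside [-4, 9].
Intervening on isolation_days: with other inputs at their observed values, hospital_load = -8*isolation_days + 28. Solving for 60 gives isolation_days = -4, within [-4, 9].

set isolation_days = -4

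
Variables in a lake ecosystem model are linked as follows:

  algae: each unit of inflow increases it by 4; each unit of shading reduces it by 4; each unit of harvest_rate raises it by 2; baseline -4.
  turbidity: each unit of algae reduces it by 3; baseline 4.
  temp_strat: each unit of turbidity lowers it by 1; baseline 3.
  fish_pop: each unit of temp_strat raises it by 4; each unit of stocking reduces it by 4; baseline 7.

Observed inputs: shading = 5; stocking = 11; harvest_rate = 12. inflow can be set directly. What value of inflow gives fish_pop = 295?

Substituting into the algae equation gives algae = 4*inflow.
Substituting into the turbidity equation gives turbidity = -12*inflow + 4.
This gives temp_strat = 12*inflow - 1.
Substituting into the fish_pop equation gives fish_pop = 48*inflow - 41.
Solve 48*inflow - 41 = 295: inflow = (295 + 41) / 48 = 7.

inflow = 7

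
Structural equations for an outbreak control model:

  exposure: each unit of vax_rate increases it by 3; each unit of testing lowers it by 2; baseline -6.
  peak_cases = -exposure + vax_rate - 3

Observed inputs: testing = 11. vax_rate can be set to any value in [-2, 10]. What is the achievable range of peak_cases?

5 to 29

Substituting into the exposure equation gives exposure = 3*vax_rate - 28.
This gives peak_cases = -2*vax_rate + 25.
Linear in vax_rate, so extremes are at the endpoints: vax_rate = -2 gives peak_cases = 29; vax_rate = 10 gives peak_cases = 5.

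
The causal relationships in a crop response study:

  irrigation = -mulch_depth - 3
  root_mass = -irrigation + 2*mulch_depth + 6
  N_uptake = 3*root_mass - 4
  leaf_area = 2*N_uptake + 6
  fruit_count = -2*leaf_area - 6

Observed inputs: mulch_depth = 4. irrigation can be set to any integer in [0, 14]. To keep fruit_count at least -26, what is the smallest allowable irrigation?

Intervening on irrigation fixes its value directly, overriding its dependence on mulch_depth.
Substituting into the root_mass equation gives root_mass = -irrigation + 14.
Substituting into the N_uptake equation gives N_uptake = -3*irrigation + 38.
leaf_area becomes -6*irrigation + 82.
Substituting into the fruit_count equation gives fruit_count = 12*irrigation - 170.
Require 12*irrigation - 170 ≥ -26, so irrigation ≥ 12.
The smallest integer in [0, 14] satisfying this is 12.

irrigation = 12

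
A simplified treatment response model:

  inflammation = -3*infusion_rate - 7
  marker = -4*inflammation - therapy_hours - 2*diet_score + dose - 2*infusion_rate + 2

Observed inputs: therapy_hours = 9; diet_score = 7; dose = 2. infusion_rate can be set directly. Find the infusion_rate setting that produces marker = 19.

infusion_rate = 1

Substituting into the marker equation gives marker = 10*infusion_rate + 9.
Solve 10*infusion_rate + 9 = 19: infusion_rate = (19 - 9) / 10 = 1.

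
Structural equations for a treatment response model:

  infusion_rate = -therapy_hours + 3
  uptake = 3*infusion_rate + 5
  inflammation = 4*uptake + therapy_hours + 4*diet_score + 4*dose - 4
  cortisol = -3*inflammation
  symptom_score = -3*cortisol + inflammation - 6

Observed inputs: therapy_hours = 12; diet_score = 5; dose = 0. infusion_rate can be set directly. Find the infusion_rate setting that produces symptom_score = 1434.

infusion_rate = 8

Intervening on infusion_rate fixes its value directly, overriding its dependence on therapy_hours.
Substituting into the inflammation equation gives inflammation = 12*infusion_rate + 48.
cortisol becomes -36*infusion_rate - 144.
This gives symptom_score = 120*infusion_rate + 474.
Solve 120*infusion_rate + 474 = 1434: infusion_rate = (1434 - 474) / 120 = 8.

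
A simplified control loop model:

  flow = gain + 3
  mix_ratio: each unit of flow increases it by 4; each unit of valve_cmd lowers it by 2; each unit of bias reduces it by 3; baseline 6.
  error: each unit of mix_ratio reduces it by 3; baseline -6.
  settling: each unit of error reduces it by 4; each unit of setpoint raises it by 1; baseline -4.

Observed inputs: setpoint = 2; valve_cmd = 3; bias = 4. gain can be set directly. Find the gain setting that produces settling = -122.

Substituting into the mix_ratio equation gives mix_ratio = 4*gain.
This gives error = -12*gain - 6.
settling becomes 48*gain + 22.
Solve 48*gain + 22 = -122: gain = (-122 - 22) / 48 = -3.

gain = -3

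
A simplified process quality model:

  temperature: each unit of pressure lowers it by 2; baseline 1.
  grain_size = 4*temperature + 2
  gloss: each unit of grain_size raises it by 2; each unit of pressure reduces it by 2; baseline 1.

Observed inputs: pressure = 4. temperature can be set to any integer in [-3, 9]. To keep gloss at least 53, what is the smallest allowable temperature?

temperature = 7

Intervening on temperature fixes its value directly, overriding its dependence on pressure.
Substituting into the gloss equation gives gloss = 8*temperature - 3.
Require 8*temperature - 3 ≥ 53, so temperature ≥ 7.
The smallest integer in [-3, 9] satisfying this is 7.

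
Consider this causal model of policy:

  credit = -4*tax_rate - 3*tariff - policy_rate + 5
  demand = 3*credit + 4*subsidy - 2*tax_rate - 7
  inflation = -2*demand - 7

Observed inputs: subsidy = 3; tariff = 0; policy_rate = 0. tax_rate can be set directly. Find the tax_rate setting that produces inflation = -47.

tax_rate = 0

Substituting into the credit equation gives credit = -4*tax_rate + 5.
So demand = -14*tax_rate + 20.
inflation becomes 28*tax_rate - 47.
Solve 28*tax_rate - 47 = -47: tax_rate = (-47 + 47) / 28 = 0.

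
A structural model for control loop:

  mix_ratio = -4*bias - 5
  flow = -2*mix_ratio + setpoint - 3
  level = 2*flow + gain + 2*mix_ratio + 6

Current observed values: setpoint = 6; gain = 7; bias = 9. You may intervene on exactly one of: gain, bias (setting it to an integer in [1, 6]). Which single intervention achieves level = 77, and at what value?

Intervening on gain: level = gain + 94. Reaching 77 requires gain = -17, outside [1, 6].
Intervening on bias: with other inputs at their observed values, level = 8*bias + 29. Solving for 77 gives bias = 6, within [1, 6].

set bias = 6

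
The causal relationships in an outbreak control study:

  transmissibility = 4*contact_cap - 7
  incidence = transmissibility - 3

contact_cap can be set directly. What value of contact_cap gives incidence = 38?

Substituting into the incidence equation gives incidence = 4*contact_cap - 10.
Solve 4*contact_cap - 10 = 38: contact_cap = (38 + 10) / 4 = 12.

contact_cap = 12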